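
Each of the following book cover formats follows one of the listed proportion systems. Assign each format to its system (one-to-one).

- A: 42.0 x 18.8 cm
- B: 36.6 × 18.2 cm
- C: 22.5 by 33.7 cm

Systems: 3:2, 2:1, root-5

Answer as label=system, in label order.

Ratios: A ≈ 2.234; B ≈ 2.011; C ≈ 1.498.
Targets: 3:2 ≈ 1.500; 2:1 ≈ 2.000; root-5 ≈ 2.236.

A=root-5, B=2:1, C=3:2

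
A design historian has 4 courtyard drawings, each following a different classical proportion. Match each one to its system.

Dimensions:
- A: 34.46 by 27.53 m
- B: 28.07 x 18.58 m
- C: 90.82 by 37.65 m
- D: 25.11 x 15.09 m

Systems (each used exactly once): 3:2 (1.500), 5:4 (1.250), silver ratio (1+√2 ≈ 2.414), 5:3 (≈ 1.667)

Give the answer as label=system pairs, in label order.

Ratios: A ≈ 1.252; B ≈ 1.511; C ≈ 2.412; D ≈ 1.664.
Targets: 3:2 ≈ 1.500; 5:4 ≈ 1.250; silver ratio ≈ 2.414; 5:3 ≈ 1.667.

A=5:4, B=3:2, C=silver ratio, D=5:3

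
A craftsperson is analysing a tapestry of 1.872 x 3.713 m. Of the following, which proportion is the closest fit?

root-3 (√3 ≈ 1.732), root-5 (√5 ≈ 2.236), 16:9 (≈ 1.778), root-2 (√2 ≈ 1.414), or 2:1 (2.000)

2:1

Ratio = 3.713 / 1.872 ≈ 1.983.
Distances: root-3 1.732 (Δ 0.251); root-5 2.236 (Δ 0.253); 16:9 1.778 (Δ 0.205); root-2 1.414 (Δ 0.569); 2:1 2.000 (Δ 0.017).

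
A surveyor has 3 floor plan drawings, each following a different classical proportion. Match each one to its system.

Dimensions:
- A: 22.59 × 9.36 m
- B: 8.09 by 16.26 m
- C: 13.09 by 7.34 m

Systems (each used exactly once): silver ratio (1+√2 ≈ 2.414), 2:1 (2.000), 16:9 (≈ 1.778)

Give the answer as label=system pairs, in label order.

A=silver ratio, B=2:1, C=16:9

A = 22.59/9.36 ≈ 2.413 → silver ratio (2.414)
B = 16.26/8.09 ≈ 2.010 → 2:1 (2.000)
C = 13.09/7.34 ≈ 1.783 → 16:9 (1.778)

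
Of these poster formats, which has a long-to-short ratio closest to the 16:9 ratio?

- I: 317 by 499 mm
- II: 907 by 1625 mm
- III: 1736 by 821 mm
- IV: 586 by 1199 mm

II

Target 16:9 ≈ 1.778.
I: 1.574 (Δ0.204)  II: 1.792 (Δ0.014)  III: 2.114 (Δ0.336)  IV: 2.046 (Δ0.268)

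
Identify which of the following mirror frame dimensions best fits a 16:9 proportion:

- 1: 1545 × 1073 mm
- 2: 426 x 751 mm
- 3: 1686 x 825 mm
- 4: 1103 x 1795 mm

Ratios (long/short): 1 ≈ 1.440; 2 ≈ 1.763; 3 ≈ 2.044; 4 ≈ 1.627.
16:9 ≈ 1.778; option 2 is nearest (Δ 0.015).

2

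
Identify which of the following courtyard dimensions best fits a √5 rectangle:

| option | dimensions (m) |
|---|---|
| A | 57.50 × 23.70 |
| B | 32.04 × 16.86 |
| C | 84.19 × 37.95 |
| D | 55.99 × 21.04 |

Ratios (long/short): A ≈ 2.426; B ≈ 1.900; C ≈ 2.218; D ≈ 2.661.
root-5 ≈ 2.236; option C is nearest (Δ 0.018).

C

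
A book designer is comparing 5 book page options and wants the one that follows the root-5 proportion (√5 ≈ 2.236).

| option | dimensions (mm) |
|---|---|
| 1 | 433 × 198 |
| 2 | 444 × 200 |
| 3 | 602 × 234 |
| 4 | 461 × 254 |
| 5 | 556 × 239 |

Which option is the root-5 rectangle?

Target root-5 ≈ 2.236.
1: 2.187 (Δ0.049)  2: 2.220 (Δ0.016)  3: 2.573 (Δ0.337)  4: 1.815 (Δ0.421)  5: 2.326 (Δ0.090)

2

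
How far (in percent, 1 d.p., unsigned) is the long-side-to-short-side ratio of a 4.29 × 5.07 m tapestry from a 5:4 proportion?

5.5%

Ratio = 5.07 / 4.29 ≈ 1.1818.
Ideal 5:4 = 1.2500. |1.1818 − 1.2500| / 1.2500 ≈ 5.46% → 5.5%.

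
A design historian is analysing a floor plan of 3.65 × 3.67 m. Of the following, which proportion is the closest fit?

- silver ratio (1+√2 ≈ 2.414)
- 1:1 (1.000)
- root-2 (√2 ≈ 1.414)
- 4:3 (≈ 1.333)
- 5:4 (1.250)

Ratio = 3.67 / 3.65 ≈ 1.005.
Distances: silver ratio 2.414 (Δ 1.409); 1:1 1.000 (Δ 0.005); root-2 1.414 (Δ 0.409); 4:3 1.333 (Δ 0.328); 5:4 1.250 (Δ 0.245).

1:1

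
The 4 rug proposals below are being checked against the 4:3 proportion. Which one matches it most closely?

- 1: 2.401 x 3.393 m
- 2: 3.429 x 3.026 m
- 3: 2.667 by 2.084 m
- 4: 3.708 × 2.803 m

4

Ratios (long/short): 1 ≈ 1.413; 2 ≈ 1.133; 3 ≈ 1.280; 4 ≈ 1.323.
4:3 ≈ 1.333; option 4 is nearest (Δ 0.010).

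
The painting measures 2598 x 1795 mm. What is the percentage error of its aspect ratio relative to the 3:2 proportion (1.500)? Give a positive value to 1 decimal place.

Ratio = 2598 / 1795 ≈ 1.4474.
Ideal 3:2 = 1.5000. |1.4474 − 1.5000| / 1.5000 ≈ 3.51% → 3.5%.

3.5%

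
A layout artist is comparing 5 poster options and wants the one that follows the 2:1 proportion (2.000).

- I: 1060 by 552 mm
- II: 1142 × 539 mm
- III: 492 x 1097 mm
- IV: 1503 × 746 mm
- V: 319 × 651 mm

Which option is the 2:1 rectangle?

IV

Ratios (long/short): I ≈ 1.920; II ≈ 2.119; III ≈ 2.230; IV ≈ 2.015; V ≈ 2.041.
2:1 ≈ 2.000; option IV is nearest (Δ 0.015).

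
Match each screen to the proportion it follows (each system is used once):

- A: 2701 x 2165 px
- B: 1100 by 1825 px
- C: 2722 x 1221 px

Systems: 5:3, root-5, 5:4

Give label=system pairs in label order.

A=5:4, B=5:3, C=root-5

Ratios: A ≈ 1.248; B ≈ 1.659; C ≈ 2.229.
Targets: 5:3 ≈ 1.667; root-5 ≈ 2.236; 5:4 ≈ 1.250.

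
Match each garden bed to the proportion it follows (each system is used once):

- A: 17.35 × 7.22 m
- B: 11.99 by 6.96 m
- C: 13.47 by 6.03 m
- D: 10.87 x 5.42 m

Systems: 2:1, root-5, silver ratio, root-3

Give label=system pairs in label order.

Ratios: A ≈ 2.403; B ≈ 1.723; C ≈ 2.234; D ≈ 2.006.
Targets: 2:1 ≈ 2.000; root-5 ≈ 2.236; silver ratio ≈ 2.414; root-3 ≈ 1.732.

A=silver ratio, B=root-3, C=root-5, D=2:1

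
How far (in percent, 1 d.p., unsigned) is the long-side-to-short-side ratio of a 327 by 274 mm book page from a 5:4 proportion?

4.5%

Ratio = 327 / 274 ≈ 1.1934.
Ideal 5:4 = 1.2500. |1.1934 − 1.2500| / 1.2500 ≈ 4.53% → 4.5%.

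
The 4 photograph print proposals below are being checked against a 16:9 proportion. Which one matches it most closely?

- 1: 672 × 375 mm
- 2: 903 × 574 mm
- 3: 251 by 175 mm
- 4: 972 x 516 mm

1

Target 16:9 ≈ 1.778.
1: 1.792 (Δ0.014)  2: 1.573 (Δ0.205)  3: 1.434 (Δ0.344)  4: 1.884 (Δ0.106)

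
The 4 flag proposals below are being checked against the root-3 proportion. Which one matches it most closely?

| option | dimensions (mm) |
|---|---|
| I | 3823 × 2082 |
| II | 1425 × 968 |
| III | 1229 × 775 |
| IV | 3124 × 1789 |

IV

Target root-3 ≈ 1.732.
I: 1.836 (Δ0.104)  II: 1.472 (Δ0.260)  III: 1.586 (Δ0.146)  IV: 1.746 (Δ0.014)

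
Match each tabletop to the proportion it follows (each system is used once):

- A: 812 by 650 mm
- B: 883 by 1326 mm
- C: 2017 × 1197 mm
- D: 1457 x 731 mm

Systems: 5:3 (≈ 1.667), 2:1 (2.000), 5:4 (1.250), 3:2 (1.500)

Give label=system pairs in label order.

A = 812/650 ≈ 1.249 → 5:4 (1.250)
B = 1326/883 ≈ 1.502 → 3:2 (1.500)
C = 2017/1197 ≈ 1.685 → 5:3 (1.667)
D = 1457/731 ≈ 1.993 → 2:1 (2.000)

A=5:4, B=3:2, C=5:3, D=2:1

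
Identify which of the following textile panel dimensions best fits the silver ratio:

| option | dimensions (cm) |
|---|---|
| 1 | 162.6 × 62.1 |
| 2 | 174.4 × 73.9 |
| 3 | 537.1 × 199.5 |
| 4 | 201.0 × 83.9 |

4

Ratios (long/short): 1 ≈ 2.618; 2 ≈ 2.360; 3 ≈ 2.692; 4 ≈ 2.396.
silver ratio ≈ 2.414; option 4 is nearest (Δ 0.018).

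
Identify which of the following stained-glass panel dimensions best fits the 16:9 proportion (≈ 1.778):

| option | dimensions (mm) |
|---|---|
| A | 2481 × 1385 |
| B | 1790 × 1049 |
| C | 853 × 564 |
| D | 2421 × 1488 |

Target 16:9 ≈ 1.778.
A: 1.791 (Δ0.013)  B: 1.706 (Δ0.072)  C: 1.512 (Δ0.266)  D: 1.627 (Δ0.151)

A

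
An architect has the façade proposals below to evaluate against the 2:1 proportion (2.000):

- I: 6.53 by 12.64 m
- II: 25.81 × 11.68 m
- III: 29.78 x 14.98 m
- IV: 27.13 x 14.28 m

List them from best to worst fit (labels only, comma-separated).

I: 12.64/6.53 ≈ 1.936 → |1.936 − 2.000| = 0.064
II: 25.81/11.68 ≈ 2.210 → |2.210 − 2.000| = 0.210
III: 29.78/14.98 ≈ 1.988 → |1.988 − 2.000| = 0.012
IV: 27.13/14.28 ≈ 1.900 → |1.900 − 2.000| = 0.100

III, I, IV, II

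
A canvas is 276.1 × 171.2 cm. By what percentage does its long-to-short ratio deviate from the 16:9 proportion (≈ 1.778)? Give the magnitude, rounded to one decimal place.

Ratio = 276.1 / 171.2 ≈ 1.6127.
Ideal 16:9 ≈ 1.7778. |1.6127 − 1.7778| / 1.7778 ≈ 9.29% → 9.3%.

9.3%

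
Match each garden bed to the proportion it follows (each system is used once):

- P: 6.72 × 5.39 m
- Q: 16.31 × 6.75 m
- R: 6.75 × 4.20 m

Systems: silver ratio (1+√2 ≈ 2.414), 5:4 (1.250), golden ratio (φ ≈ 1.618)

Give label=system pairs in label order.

P=5:4, Q=silver ratio, R=golden ratio

Ratios: P ≈ 1.247; Q ≈ 2.416; R ≈ 1.607.
Targets: silver ratio ≈ 2.414; 5:4 ≈ 1.250; golden ratio ≈ 1.618.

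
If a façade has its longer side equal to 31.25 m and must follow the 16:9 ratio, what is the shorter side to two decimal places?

17.58 m

16:9 ≈ 1.77778.
Shorter side = 31.25 ÷ 1.77778 ≈ 17.5781 → 17.58 m.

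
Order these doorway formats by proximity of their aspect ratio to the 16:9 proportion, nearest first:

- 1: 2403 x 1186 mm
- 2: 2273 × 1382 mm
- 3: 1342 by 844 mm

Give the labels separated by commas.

1: 2403/1186 ≈ 2.026 → |2.026 − 1.778| = 0.248
2: 2273/1382 ≈ 1.645 → |1.645 − 1.778| = 0.133
3: 1342/844 ≈ 1.590 → |1.590 − 1.778| = 0.188

2, 3, 1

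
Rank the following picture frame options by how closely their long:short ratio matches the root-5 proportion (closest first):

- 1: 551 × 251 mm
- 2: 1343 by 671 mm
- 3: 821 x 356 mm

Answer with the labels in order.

1: 551/251 ≈ 2.195 → |2.195 − 2.236| = 0.041
2: 1343/671 ≈ 2.001 → |2.001 − 2.236| = 0.235
3: 821/356 ≈ 2.306 → |2.306 − 2.236| = 0.070

1, 3, 2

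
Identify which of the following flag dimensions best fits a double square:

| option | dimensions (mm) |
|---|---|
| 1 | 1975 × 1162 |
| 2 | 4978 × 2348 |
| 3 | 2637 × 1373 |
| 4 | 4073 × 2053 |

Ratios (long/short): 1 ≈ 1.700; 2 ≈ 2.120; 3 ≈ 1.921; 4 ≈ 1.984.
2:1 ≈ 2.000; option 4 is nearest (Δ 0.016).

4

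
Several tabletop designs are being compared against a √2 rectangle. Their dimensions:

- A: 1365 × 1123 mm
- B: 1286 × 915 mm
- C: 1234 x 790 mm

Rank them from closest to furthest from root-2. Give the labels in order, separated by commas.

Ratios: A = 1365 / 1123 ≈ 1.215; B = 1286 / 915 ≈ 1.405; C = 1234 / 790 ≈ 1.562.
|Δ from 1.414|: A 0.199; B 0.009; C 0.148.

B, C, A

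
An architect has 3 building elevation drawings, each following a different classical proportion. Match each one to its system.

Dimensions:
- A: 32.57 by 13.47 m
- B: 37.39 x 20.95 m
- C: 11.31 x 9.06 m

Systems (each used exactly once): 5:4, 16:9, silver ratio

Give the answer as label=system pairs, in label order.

A=silver ratio, B=16:9, C=5:4

A = 32.57/13.47 ≈ 2.418 → silver ratio (2.414)
B = 37.39/20.95 ≈ 1.785 → 16:9 (1.778)
C = 11.31/9.06 ≈ 1.248 → 5:4 (1.250)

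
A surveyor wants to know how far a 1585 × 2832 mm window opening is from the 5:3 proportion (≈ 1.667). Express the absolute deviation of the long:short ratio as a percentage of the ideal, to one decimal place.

7.2%

Ratio = 2832 / 1585 ≈ 1.7868.
Ideal 5:3 ≈ 1.6667. |1.7868 − 1.6667| / 1.6667 ≈ 7.21% → 7.2%.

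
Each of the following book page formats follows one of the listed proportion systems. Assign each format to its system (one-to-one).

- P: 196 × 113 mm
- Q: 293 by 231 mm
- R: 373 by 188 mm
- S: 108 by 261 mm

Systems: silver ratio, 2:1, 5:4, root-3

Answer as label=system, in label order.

Ratios: P ≈ 1.735; Q ≈ 1.268; R ≈ 1.984; S ≈ 2.417.
Targets: silver ratio ≈ 2.414; 2:1 ≈ 2.000; 5:4 ≈ 1.250; root-3 ≈ 1.732.

P=root-3, Q=5:4, R=2:1, S=silver ratio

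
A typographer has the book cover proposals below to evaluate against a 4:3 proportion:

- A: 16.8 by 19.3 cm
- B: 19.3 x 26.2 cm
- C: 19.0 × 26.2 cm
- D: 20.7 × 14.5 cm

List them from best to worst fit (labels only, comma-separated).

B, C, D, A

Ratios: A = 19.3 / 16.8 ≈ 1.149; B = 26.2 / 19.3 ≈ 1.358; C = 26.2 / 19.0 ≈ 1.379; D = 20.7 / 14.5 ≈ 1.428.
|Δ from 1.333|: A 0.184; B 0.025; C 0.046; D 0.095.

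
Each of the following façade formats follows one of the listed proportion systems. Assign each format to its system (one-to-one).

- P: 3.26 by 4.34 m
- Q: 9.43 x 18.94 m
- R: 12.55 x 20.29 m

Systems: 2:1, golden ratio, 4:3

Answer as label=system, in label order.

P=4:3, Q=2:1, R=golden ratio

Ratios: P ≈ 1.331; Q ≈ 2.008; R ≈ 1.617.
Targets: 2:1 ≈ 2.000; golden ratio ≈ 1.618; 4:3 ≈ 1.333.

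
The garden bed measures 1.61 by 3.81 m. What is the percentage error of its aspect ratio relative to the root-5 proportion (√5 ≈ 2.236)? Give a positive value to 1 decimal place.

Ratio = 3.81 / 1.61 ≈ 2.3665.
Ideal root-5 ≈ 2.2361. |2.3665 − 2.2361| / 2.2361 ≈ 5.83% → 5.8%.

5.8%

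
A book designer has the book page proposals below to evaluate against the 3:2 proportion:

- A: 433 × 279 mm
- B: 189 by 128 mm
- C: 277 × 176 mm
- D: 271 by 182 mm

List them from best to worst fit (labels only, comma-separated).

D, B, A, C

A: 433/279 ≈ 1.552 → |1.552 − 1.500| = 0.052
B: 189/128 ≈ 1.477 → |1.477 − 1.500| = 0.023
C: 277/176 ≈ 1.574 → |1.574 − 1.500| = 0.074
D: 271/182 ≈ 1.489 → |1.489 − 1.500| = 0.011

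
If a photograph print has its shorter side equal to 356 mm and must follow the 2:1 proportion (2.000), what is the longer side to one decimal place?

2:1 = 2.00000.
Longer side = 356 × 2.00000 ≈ 712.000 → 712.0 mm.

712.0 mm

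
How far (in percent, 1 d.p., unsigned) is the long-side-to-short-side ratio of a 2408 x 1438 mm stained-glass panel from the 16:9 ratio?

5.8%

Ratio = 2408 / 1438 ≈ 1.6745.
Ideal 16:9 ≈ 1.7778. |1.6745 − 1.7778| / 1.7778 ≈ 5.81% → 5.8%.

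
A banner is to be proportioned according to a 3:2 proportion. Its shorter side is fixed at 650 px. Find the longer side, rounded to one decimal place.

975.0 px

3:2 = 1.50000.
Longer side = 650 × 1.50000 ≈ 975.000 → 975.0 px.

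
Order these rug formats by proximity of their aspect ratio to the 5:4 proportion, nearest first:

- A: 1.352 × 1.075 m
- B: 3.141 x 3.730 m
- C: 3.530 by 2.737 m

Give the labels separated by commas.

A: 1.352/1.075 ≈ 1.258 → |1.258 − 1.250| = 0.008
B: 3.730/3.141 ≈ 1.188 → |1.188 − 1.250| = 0.062
C: 3.530/2.737 ≈ 1.290 → |1.290 − 1.250| = 0.040

A, C, B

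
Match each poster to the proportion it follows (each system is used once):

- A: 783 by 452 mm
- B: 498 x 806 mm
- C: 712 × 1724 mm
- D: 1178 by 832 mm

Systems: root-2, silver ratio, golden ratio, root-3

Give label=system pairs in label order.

A=root-3, B=golden ratio, C=silver ratio, D=root-2

Ratios: A ≈ 1.732; B ≈ 1.618; C ≈ 2.421; D ≈ 1.416.
Targets: root-2 ≈ 1.414; silver ratio ≈ 2.414; golden ratio ≈ 1.618; root-3 ≈ 1.732.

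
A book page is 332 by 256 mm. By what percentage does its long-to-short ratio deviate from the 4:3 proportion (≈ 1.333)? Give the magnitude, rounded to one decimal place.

2.7%

Ratio = 332 / 256 ≈ 1.2969.
Ideal 4:3 ≈ 1.3333. |1.2969 − 1.3333| / 1.3333 ≈ 2.73% → 2.7%.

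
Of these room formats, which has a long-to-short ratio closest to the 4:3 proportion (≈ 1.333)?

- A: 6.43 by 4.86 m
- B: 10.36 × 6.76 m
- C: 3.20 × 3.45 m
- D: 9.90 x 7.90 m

Ratios (long/short): A ≈ 1.323; B ≈ 1.533; C ≈ 1.078; D ≈ 1.253.
4:3 ≈ 1.333; option A is nearest (Δ 0.010).

A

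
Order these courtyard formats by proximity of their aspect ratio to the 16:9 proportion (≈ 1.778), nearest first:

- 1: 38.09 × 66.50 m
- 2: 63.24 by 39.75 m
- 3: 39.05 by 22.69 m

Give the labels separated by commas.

Ratios: 1 = 66.50 / 38.09 ≈ 1.746; 2 = 63.24 / 39.75 ≈ 1.591; 3 = 39.05 / 22.69 ≈ 1.721.
|Δ from 1.778|: 1 0.032; 2 0.187; 3 0.057.

1, 3, 2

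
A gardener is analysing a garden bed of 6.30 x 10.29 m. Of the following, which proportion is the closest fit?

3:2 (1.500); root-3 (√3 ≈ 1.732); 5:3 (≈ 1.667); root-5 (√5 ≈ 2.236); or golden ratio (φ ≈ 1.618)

golden ratio

10.29/6.30 ≈ 1.633. Nearest candidates are golden ratio (1.618, off by 0.015) and 5:3 (1.667, off by 0.034).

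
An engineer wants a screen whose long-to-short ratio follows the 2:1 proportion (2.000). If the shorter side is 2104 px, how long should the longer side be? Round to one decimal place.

2:1 = 2.00000.
Longer side = 2104 × 2.00000 ≈ 4208.000 → 4208.0 px.

4208.0 px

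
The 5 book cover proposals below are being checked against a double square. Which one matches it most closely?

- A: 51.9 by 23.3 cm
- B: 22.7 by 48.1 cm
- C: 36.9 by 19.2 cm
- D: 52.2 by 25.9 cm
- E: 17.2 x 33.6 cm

Ratios (long/short): A ≈ 2.227; B ≈ 2.119; C ≈ 1.922; D ≈ 2.015; E ≈ 1.953.
2:1 ≈ 2.000; option D is nearest (Δ 0.015).

D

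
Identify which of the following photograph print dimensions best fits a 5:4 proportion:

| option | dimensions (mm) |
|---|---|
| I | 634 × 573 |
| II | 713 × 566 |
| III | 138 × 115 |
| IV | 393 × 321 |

II

Target 5:4 ≈ 1.250.
I: 1.106 (Δ0.144)  II: 1.260 (Δ0.010)  III: 1.200 (Δ0.050)  IV: 1.224 (Δ0.026)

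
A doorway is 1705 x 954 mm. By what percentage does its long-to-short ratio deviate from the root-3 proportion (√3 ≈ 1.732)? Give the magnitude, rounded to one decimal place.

3.2%

Ratio = 1705 / 954 ≈ 1.7872.
Ideal root-3 ≈ 1.7321. |1.7872 − 1.7321| / 1.7321 ≈ 3.18% → 3.2%.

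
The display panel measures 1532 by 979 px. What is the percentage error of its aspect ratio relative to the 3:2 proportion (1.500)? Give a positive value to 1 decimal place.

Ratio = 1532 / 979 ≈ 1.5649.
Ideal 3:2 = 1.5000. |1.5649 − 1.5000| / 1.5000 ≈ 4.33% → 4.3%.

4.3%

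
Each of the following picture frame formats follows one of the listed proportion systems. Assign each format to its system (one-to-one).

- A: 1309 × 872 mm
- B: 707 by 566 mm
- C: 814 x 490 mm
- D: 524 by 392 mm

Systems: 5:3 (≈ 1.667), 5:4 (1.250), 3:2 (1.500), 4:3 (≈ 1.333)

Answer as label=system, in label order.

A = 1309/872 ≈ 1.501 → 3:2 (1.500)
B = 707/566 ≈ 1.249 → 5:4 (1.250)
C = 814/490 ≈ 1.661 → 5:3 (1.667)
D = 524/392 ≈ 1.337 → 4:3 (1.333)

A=3:2, B=5:4, C=5:3, D=4:3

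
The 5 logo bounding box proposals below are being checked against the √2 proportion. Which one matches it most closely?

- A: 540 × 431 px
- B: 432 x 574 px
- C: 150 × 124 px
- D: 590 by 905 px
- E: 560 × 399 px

Ratios (long/short): A ≈ 1.253; B ≈ 1.329; C ≈ 1.210; D ≈ 1.534; E ≈ 1.404.
root-2 ≈ 1.414; option E is nearest (Δ 0.010).

E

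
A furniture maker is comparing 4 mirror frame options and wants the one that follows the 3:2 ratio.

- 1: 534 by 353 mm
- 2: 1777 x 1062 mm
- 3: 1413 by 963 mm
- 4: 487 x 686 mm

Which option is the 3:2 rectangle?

Ratios (long/short): 1 ≈ 1.513; 2 ≈ 1.673; 3 ≈ 1.467; 4 ≈ 1.409.
3:2 ≈ 1.500; option 1 is nearest (Δ 0.013).

1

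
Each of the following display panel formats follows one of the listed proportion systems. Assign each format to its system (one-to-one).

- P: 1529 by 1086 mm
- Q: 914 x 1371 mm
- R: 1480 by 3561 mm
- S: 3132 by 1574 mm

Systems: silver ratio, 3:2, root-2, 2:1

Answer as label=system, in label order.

Ratios: P ≈ 1.408; Q ≈ 1.500; R ≈ 2.406; S ≈ 1.990.
Targets: silver ratio ≈ 2.414; 3:2 ≈ 1.500; root-2 ≈ 1.414; 2:1 ≈ 2.000.

P=root-2, Q=3:2, R=silver ratio, S=2:1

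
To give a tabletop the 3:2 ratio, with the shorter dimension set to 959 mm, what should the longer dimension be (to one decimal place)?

3:2 = 1.50000.
Longer side = 959 × 1.50000 ≈ 1438.500 → 1438.5 mm.

1438.5 mm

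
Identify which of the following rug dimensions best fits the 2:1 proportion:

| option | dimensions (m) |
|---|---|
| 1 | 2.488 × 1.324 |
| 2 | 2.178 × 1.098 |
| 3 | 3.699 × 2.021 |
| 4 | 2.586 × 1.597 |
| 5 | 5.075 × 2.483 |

2

Target 2:1 ≈ 2.000.
1: 1.879 (Δ0.121)  2: 1.984 (Δ0.016)  3: 1.830 (Δ0.170)  4: 1.619 (Δ0.381)  5: 2.044 (Δ0.044)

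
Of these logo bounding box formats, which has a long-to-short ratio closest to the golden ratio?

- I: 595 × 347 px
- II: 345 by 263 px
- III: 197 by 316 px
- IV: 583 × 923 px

III

Target golden ratio ≈ 1.618.
I: 1.715 (Δ0.097)  II: 1.312 (Δ0.306)  III: 1.604 (Δ0.014)  IV: 1.583 (Δ0.035)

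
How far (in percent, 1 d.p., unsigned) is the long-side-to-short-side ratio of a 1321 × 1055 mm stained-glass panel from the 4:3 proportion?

Ratio = 1321 / 1055 ≈ 1.2521.
Ideal 4:3 ≈ 1.3333. |1.2521 − 1.3333| / 1.3333 ≈ 6.09% → 6.1%.

6.1%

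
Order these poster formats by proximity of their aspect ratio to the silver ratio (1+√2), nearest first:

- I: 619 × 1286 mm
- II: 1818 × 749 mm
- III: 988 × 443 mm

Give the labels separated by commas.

II, III, I

I: 1286/619 ≈ 2.078 → |2.078 − 2.414| = 0.336
II: 1818/749 ≈ 2.427 → |2.427 − 2.414| = 0.013
III: 988/443 ≈ 2.230 → |2.230 − 2.414| = 0.184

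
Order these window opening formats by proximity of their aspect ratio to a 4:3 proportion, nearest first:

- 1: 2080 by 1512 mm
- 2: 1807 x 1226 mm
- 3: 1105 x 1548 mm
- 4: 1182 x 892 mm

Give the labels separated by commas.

4, 1, 3, 2

Ratios: 1 = 2080 / 1512 ≈ 1.376; 2 = 1807 / 1226 ≈ 1.474; 3 = 1548 / 1105 ≈ 1.401; 4 = 1182 / 892 ≈ 1.325.
|Δ from 1.333|: 1 0.043; 2 0.141; 3 0.068; 4 0.008.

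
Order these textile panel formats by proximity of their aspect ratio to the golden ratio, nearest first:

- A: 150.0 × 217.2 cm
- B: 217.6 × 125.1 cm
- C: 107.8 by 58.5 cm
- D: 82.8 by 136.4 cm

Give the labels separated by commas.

D, B, A, C

A: 217.2/150.0 ≈ 1.448 → |1.448 − 1.618| = 0.170
B: 217.6/125.1 ≈ 1.739 → |1.739 − 1.618| = 0.121
C: 107.8/58.5 ≈ 1.843 → |1.843 − 1.618| = 0.225
D: 136.4/82.8 ≈ 1.647 → |1.647 − 1.618| = 0.029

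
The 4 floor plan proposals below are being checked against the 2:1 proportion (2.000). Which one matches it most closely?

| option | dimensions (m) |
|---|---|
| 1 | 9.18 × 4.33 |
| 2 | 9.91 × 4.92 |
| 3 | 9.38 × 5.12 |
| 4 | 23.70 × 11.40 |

Ratios (long/short): 1 ≈ 2.120; 2 ≈ 2.014; 3 ≈ 1.832; 4 ≈ 2.079.
2:1 ≈ 2.000; option 2 is nearest (Δ 0.014).

2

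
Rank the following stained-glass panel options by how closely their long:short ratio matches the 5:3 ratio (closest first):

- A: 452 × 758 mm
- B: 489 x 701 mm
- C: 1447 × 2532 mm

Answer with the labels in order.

Ratios: A = 758 / 452 ≈ 1.677; B = 701 / 489 ≈ 1.434; C = 2532 / 1447 ≈ 1.750.
|Δ from 1.667|: A 0.010; B 0.233; C 0.083.

A, C, B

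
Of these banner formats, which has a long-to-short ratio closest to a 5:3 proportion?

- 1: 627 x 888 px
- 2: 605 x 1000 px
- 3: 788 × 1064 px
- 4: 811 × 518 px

Ratios (long/short): 1 ≈ 1.416; 2 ≈ 1.653; 3 ≈ 1.350; 4 ≈ 1.566.
5:3 ≈ 1.667; option 2 is nearest (Δ 0.014).

2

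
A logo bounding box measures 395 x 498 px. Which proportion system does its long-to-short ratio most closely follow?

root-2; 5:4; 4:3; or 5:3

5:4

498/395 ≈ 1.261. Nearest candidates are 5:4 (1.250, off by 0.011) and 4:3 (1.333, off by 0.072).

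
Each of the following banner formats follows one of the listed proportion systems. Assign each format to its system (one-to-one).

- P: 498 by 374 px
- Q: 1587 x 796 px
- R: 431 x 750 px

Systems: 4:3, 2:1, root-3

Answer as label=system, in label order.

Ratios: P ≈ 1.332; Q ≈ 1.994; R ≈ 1.740.
Targets: 4:3 ≈ 1.333; 2:1 ≈ 2.000; root-3 ≈ 1.732.

P=4:3, Q=2:1, R=root-3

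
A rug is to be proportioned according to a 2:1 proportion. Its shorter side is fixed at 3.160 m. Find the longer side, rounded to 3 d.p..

6.320 m

2:1 = 2.00000.
Longer side = 3.160 × 2.00000 ≈ 6.32000 → 6.320 m.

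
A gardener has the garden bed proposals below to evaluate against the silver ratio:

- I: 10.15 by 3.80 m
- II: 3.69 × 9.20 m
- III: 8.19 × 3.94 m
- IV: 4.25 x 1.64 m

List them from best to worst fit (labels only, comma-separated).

Ratios: I = 10.15 / 3.80 ≈ 2.671; II = 9.20 / 3.69 ≈ 2.493; III = 8.19 / 3.94 ≈ 2.079; IV = 4.25 / 1.64 ≈ 2.591.
|Δ from 2.414|: I 0.257; II 0.079; III 0.335; IV 0.177.

II, IV, I, III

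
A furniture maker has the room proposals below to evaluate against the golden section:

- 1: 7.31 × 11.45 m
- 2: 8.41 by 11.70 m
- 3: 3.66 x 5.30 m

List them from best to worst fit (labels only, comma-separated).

1, 3, 2

Ratios: 1 = 11.45 / 7.31 ≈ 1.566; 2 = 11.70 / 8.41 ≈ 1.391; 3 = 5.30 / 3.66 ≈ 1.448.
|Δ from 1.618|: 1 0.052; 2 0.227; 3 0.170.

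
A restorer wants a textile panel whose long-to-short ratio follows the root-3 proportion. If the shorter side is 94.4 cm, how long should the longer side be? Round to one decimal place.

163.5 cm

root-3 ≈ 1.73205.
Longer side = 94.4 × 1.73205 ≈ 163.506 → 163.5 cm.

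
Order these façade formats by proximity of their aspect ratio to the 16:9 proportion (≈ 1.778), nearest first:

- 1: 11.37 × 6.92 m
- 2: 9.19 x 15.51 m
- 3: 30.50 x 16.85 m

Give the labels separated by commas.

Ratios: 1 = 11.37 / 6.92 ≈ 1.643; 2 = 15.51 / 9.19 ≈ 1.688; 3 = 30.50 / 16.85 ≈ 1.810.
|Δ from 1.778|: 1 0.135; 2 0.090; 3 0.032.

3, 2, 1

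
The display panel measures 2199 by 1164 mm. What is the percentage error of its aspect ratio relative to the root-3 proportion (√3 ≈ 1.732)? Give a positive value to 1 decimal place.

Ratio = 2199 / 1164 ≈ 1.8892.
Ideal root-3 ≈ 1.7321. |1.8892 − 1.7321| / 1.7321 ≈ 9.07% → 9.1%.

9.1%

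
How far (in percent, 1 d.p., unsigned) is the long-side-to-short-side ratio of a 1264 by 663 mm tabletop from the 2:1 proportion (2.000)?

4.7%

Ratio = 1264 / 663 ≈ 1.9065.
Ideal 2:1 = 2.0000. |1.9065 − 2.0000| / 2.0000 ≈ 4.67% → 4.7%.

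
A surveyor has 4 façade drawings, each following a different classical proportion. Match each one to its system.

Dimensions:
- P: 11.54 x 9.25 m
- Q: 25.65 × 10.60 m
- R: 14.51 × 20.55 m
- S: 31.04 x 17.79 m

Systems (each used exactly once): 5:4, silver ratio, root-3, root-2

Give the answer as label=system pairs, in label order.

P=5:4, Q=silver ratio, R=root-2, S=root-3

Ratios: P ≈ 1.248; Q ≈ 2.420; R ≈ 1.416; S ≈ 1.745.
Targets: 5:4 ≈ 1.250; silver ratio ≈ 2.414; root-3 ≈ 1.732; root-2 ≈ 1.414.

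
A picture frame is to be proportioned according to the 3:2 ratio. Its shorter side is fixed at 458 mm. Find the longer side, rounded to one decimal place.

687.0 mm

3:2 = 1.50000.
Longer side = 458 × 1.50000 ≈ 687.000 → 687.0 mm.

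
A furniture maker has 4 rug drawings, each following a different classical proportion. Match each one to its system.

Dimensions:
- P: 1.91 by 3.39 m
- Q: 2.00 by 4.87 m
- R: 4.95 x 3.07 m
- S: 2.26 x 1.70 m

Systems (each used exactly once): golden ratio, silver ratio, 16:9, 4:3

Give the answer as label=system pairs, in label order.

P=16:9, Q=silver ratio, R=golden ratio, S=4:3

Ratios: P ≈ 1.775; Q ≈ 2.435; R ≈ 1.612; S ≈ 1.329.
Targets: golden ratio ≈ 1.618; silver ratio ≈ 2.414; 16:9 ≈ 1.778; 4:3 ≈ 1.333.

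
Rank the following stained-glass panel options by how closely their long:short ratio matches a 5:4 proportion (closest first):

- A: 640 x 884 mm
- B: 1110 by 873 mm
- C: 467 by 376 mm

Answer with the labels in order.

A: 884/640 ≈ 1.381 → |1.381 − 1.250| = 0.131
B: 1110/873 ≈ 1.271 → |1.271 − 1.250| = 0.021
C: 467/376 ≈ 1.242 → |1.242 − 1.250| = 0.008

C, B, A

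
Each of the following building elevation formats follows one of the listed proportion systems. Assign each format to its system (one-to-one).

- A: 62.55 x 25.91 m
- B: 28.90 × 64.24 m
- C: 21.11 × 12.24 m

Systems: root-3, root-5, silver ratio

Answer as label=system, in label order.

A=silver ratio, B=root-5, C=root-3

A = 62.55/25.91 ≈ 2.414 → silver ratio (2.414)
B = 64.24/28.90 ≈ 2.223 → root-5 (2.236)
C = 21.11/12.24 ≈ 1.725 → root-3 (1.732)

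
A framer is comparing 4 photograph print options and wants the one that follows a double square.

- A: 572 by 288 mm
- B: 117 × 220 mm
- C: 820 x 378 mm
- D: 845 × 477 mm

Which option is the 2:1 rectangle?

A

Target 2:1 ≈ 2.000.
A: 1.986 (Δ0.014)  B: 1.880 (Δ0.120)  C: 2.169 (Δ0.169)  D: 1.771 (Δ0.229)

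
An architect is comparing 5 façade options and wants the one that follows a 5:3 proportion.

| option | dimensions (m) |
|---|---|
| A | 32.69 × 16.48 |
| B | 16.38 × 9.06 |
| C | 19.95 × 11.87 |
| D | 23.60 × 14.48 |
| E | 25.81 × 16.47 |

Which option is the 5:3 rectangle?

Ratios (long/short): A ≈ 1.984; B ≈ 1.808; C ≈ 1.681; D ≈ 1.630; E ≈ 1.567.
5:3 ≈ 1.667; option C is nearest (Δ 0.014).

C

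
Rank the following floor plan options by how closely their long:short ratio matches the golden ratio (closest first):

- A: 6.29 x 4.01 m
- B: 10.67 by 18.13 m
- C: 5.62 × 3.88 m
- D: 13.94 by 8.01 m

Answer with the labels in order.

A, B, D, C

Ratios: A = 6.29 / 4.01 ≈ 1.569; B = 18.13 / 10.67 ≈ 1.699; C = 5.62 / 3.88 ≈ 1.448; D = 13.94 / 8.01 ≈ 1.740.
|Δ from 1.618|: A 0.049; B 0.081; C 0.170; D 0.122.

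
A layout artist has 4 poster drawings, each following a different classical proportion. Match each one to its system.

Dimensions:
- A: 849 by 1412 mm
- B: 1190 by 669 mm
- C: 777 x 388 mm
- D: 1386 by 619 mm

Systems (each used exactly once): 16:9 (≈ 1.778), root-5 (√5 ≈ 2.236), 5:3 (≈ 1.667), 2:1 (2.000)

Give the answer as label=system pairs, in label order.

Ratios: A ≈ 1.663; B ≈ 1.779; C ≈ 2.003; D ≈ 2.239.
Targets: 16:9 ≈ 1.778; root-5 ≈ 2.236; 5:3 ≈ 1.667; 2:1 ≈ 2.000.

A=5:3, B=16:9, C=2:1, D=root-5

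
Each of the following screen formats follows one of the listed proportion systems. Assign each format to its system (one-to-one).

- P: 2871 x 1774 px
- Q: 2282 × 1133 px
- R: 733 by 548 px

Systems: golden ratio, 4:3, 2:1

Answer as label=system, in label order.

Ratios: P ≈ 1.618; Q ≈ 2.014; R ≈ 1.338.
Targets: golden ratio ≈ 1.618; 4:3 ≈ 1.333; 2:1 ≈ 2.000.

P=golden ratio, Q=2:1, R=4:3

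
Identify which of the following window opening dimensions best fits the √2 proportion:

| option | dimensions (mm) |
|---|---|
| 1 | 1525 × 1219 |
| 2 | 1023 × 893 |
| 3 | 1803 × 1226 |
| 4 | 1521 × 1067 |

Ratios (long/short): 1 ≈ 1.251; 2 ≈ 1.146; 3 ≈ 1.471; 4 ≈ 1.425.
root-2 ≈ 1.414; option 4 is nearest (Δ 0.011).

4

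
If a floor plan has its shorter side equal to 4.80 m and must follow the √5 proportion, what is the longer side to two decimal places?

10.73 m

root-5 ≈ 2.23607.
Longer side = 4.80 × 2.23607 ≈ 10.7331 → 10.73 m.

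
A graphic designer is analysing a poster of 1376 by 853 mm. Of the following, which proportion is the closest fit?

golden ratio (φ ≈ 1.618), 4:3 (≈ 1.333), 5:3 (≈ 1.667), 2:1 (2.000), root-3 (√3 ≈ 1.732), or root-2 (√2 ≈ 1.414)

1376/853 ≈ 1.613. Nearest candidates are golden ratio (1.618, off by 0.005) and 5:3 (1.667, off by 0.054).

golden ratio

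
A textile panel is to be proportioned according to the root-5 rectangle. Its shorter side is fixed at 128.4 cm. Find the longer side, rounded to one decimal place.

root-5 ≈ 2.23607.
Longer side = 128.4 × 2.23607 ≈ 287.111 → 287.1 cm.

287.1 cm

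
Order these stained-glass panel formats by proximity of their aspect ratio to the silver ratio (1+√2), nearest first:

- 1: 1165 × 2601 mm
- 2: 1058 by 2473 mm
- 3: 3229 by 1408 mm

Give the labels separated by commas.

2, 3, 1

Ratios: 1 = 2601 / 1165 ≈ 2.233; 2 = 2473 / 1058 ≈ 2.337; 3 = 3229 / 1408 ≈ 2.293.
|Δ from 2.414|: 1 0.181; 2 0.077; 3 0.121.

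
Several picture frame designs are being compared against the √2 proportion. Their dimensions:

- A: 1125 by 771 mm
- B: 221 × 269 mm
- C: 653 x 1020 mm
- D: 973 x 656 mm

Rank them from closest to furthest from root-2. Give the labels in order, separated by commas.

A, D, C, B

A: 1125/771 ≈ 1.459 → |1.459 − 1.414| = 0.045
B: 269/221 ≈ 1.217 → |1.217 − 1.414| = 0.197
C: 1020/653 ≈ 1.562 → |1.562 − 1.414| = 0.148
D: 973/656 ≈ 1.483 → |1.483 − 1.414| = 0.069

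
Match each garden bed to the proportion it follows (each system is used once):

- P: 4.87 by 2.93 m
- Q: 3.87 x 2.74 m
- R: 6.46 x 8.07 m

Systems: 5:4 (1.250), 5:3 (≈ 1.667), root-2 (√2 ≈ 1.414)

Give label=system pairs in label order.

P = 4.87/2.93 ≈ 1.662 → 5:3 (1.667)
Q = 3.87/2.74 ≈ 1.412 → root-2 (1.414)
R = 8.07/6.46 ≈ 1.249 → 5:4 (1.250)

P=5:3, Q=root-2, R=5:4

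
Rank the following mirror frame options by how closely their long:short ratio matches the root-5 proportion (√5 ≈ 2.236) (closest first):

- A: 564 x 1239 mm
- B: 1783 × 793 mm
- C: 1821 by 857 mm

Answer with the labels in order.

A: 1239/564 ≈ 2.197 → |2.197 − 2.236| = 0.039
B: 1783/793 ≈ 2.248 → |2.248 − 2.236| = 0.012
C: 1821/857 ≈ 2.125 → |2.125 − 2.236| = 0.111

B, A, C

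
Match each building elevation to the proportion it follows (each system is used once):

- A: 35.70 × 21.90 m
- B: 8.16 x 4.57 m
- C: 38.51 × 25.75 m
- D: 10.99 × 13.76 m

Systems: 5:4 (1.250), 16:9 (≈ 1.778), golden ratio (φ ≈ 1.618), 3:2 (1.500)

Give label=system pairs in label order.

A=golden ratio, B=16:9, C=3:2, D=5:4

Ratios: A ≈ 1.630; B ≈ 1.786; C ≈ 1.496; D ≈ 1.252.
Targets: 5:4 ≈ 1.250; 16:9 ≈ 1.778; golden ratio ≈ 1.618; 3:2 ≈ 1.500.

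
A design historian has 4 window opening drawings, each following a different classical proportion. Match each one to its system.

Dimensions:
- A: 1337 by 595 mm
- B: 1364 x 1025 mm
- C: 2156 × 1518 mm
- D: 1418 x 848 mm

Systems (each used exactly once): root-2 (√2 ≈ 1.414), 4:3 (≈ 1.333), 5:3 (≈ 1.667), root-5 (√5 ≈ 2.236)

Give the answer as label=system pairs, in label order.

A=root-5, B=4:3, C=root-2, D=5:3

Ratios: A ≈ 2.247; B ≈ 1.331; C ≈ 1.420; D ≈ 1.672.
Targets: root-2 ≈ 1.414; 4:3 ≈ 1.333; 5:3 ≈ 1.667; root-5 ≈ 2.236.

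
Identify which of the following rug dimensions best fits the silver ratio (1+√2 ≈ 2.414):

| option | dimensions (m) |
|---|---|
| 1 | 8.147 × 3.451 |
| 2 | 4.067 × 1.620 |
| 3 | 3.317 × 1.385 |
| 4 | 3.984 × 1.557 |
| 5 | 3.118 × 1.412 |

3

Target silver ratio ≈ 2.414.
1: 2.361 (Δ0.053)  2: 2.510 (Δ0.096)  3: 2.395 (Δ0.019)  4: 2.559 (Δ0.145)  5: 2.208 (Δ0.206)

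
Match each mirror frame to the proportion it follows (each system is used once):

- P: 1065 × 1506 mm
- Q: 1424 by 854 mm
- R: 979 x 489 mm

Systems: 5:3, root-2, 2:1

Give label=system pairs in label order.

P=root-2, Q=5:3, R=2:1

Ratios: P ≈ 1.414; Q ≈ 1.667; R ≈ 2.002.
Targets: 5:3 ≈ 1.667; root-2 ≈ 1.414; 2:1 ≈ 2.000.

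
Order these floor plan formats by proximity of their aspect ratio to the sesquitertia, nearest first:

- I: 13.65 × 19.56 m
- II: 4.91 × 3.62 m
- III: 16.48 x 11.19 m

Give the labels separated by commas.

II, I, III

Ratios: I = 19.56 / 13.65 ≈ 1.433; II = 4.91 / 3.62 ≈ 1.356; III = 16.48 / 11.19 ≈ 1.473.
|Δ from 1.333|: I 0.100; II 0.023; III 0.140.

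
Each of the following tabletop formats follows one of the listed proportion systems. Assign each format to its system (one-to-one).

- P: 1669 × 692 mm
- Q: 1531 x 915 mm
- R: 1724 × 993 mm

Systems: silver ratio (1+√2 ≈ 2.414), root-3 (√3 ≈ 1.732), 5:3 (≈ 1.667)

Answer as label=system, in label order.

P=silver ratio, Q=5:3, R=root-3

P = 1669/692 ≈ 2.412 → silver ratio (2.414)
Q = 1531/915 ≈ 1.673 → 5:3 (1.667)
R = 1724/993 ≈ 1.736 → root-3 (1.732)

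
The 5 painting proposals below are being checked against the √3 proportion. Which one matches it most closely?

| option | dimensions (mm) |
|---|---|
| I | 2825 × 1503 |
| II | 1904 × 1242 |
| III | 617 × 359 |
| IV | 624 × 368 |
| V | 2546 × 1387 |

III

Ratios (long/short): I ≈ 1.880; II ≈ 1.533; III ≈ 1.719; IV ≈ 1.696; V ≈ 1.836.
root-3 ≈ 1.732; option III is nearest (Δ 0.013).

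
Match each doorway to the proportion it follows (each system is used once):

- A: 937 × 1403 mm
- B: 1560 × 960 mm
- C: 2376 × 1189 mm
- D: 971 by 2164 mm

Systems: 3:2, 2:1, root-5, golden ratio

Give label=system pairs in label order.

A=3:2, B=golden ratio, C=2:1, D=root-5

A = 1403/937 ≈ 1.497 → 3:2 (1.500)
B = 1560/960 ≈ 1.625 → golden ratio (1.618)
C = 2376/1189 ≈ 1.998 → 2:1 (2.000)
D = 2164/971 ≈ 2.229 → root-5 (2.236)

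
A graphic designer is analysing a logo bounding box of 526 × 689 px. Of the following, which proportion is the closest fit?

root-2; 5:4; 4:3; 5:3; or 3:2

Ratio = 689 / 526 ≈ 1.310.
Distances: root-2 1.414 (Δ 0.104); 5:4 1.250 (Δ 0.060); 4:3 1.333 (Δ 0.023); 5:3 1.667 (Δ 0.357); 3:2 1.500 (Δ 0.190).

4:3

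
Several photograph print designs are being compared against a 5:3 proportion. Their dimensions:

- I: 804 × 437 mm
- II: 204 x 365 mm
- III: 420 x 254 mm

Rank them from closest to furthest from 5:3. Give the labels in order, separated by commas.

I: 804/437 ≈ 1.840 → |1.840 − 1.667| = 0.173
II: 365/204 ≈ 1.789 → |1.789 − 1.667| = 0.122
III: 420/254 ≈ 1.654 → |1.654 − 1.667| = 0.013

III, II, I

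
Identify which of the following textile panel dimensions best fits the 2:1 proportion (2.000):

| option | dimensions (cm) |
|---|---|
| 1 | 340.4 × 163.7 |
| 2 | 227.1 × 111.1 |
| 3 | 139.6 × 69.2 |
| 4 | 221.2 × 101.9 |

Ratios (long/short): 1 ≈ 2.079; 2 ≈ 2.044; 3 ≈ 2.017; 4 ≈ 2.171.
2:1 ≈ 2.000; option 3 is nearest (Δ 0.017).

3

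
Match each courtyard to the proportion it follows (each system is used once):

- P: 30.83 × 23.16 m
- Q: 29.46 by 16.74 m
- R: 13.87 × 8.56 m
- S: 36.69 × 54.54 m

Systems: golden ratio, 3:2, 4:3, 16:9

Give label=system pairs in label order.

P=4:3, Q=16:9, R=golden ratio, S=3:2

Ratios: P ≈ 1.331; Q ≈ 1.760; R ≈ 1.620; S ≈ 1.487.
Targets: golden ratio ≈ 1.618; 3:2 ≈ 1.500; 4:3 ≈ 1.333; 16:9 ≈ 1.778.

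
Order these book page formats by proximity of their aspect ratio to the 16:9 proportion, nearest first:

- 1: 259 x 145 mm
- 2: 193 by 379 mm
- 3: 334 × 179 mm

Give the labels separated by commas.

Ratios: 1 = 259 / 145 ≈ 1.786; 2 = 379 / 193 ≈ 1.964; 3 = 334 / 179 ≈ 1.866.
|Δ from 1.778|: 1 0.008; 2 0.186; 3 0.088.

1, 3, 2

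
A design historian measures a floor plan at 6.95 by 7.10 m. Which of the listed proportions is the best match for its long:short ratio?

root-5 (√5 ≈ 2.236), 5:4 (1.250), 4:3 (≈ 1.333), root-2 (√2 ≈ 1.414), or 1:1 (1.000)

Ratio = 7.10 / 6.95 ≈ 1.022.
Distances: root-5 2.236 (Δ 1.214); 5:4 1.250 (Δ 0.228); 4:3 1.333 (Δ 0.311); root-2 1.414 (Δ 0.392); 1:1 1.000 (Δ 0.022).

1:1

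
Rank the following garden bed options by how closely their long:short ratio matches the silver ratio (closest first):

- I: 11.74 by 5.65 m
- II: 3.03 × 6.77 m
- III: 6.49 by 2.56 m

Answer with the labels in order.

III, II, I

Ratios: I = 11.74 / 5.65 ≈ 2.078; II = 6.77 / 3.03 ≈ 2.234; III = 6.49 / 2.56 ≈ 2.535.
|Δ from 2.414|: I 0.336; II 0.180; III 0.121.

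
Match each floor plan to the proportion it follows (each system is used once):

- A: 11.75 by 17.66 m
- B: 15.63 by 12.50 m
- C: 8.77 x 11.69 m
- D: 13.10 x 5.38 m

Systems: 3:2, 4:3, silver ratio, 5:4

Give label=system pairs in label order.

Ratios: A ≈ 1.503; B ≈ 1.250; C ≈ 1.333; D ≈ 2.435.
Targets: 3:2 ≈ 1.500; 4:3 ≈ 1.333; silver ratio ≈ 2.414; 5:4 ≈ 1.250.

A=3:2, B=5:4, C=4:3, D=silver ratio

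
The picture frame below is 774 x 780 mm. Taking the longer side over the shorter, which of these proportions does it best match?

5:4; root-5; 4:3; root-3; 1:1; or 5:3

1:1

Ratio = 780 / 774 ≈ 1.008.
Distances: 5:4 1.250 (Δ 0.242); root-5 2.236 (Δ 1.228); 4:3 1.333 (Δ 0.325); root-3 1.732 (Δ 0.724); 1:1 1.000 (Δ 0.008); 5:3 1.667 (Δ 0.659).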